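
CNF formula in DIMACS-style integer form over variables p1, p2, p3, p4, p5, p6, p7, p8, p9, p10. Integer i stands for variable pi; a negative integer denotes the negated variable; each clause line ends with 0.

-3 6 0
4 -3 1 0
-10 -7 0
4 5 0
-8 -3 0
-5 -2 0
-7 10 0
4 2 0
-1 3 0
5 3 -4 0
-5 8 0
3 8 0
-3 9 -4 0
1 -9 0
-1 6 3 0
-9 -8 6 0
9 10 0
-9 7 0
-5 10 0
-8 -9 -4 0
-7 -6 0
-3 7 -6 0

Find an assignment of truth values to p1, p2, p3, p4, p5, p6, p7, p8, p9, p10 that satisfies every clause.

p1=False, p2=False, p3=False, p4=True, p5=True, p6=True, p7=False, p8=True, p9=False, p10=True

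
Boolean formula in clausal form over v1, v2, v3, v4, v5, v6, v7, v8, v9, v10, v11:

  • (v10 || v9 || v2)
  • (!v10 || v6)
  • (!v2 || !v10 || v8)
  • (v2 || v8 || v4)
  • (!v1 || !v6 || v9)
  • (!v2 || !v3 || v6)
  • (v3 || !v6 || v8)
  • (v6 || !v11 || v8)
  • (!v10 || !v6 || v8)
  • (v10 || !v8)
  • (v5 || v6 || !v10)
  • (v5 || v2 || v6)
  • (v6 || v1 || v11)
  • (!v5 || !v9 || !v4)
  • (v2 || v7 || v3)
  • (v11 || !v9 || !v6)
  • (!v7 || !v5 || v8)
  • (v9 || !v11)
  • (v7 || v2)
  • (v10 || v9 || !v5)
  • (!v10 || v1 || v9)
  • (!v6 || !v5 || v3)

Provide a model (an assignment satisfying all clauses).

v1=T  v2=F  v3=F  v4=T  v5=F  v6=T  v7=T  v8=T  v9=T  v10=T  v11=T

Check each clause:
  1. (v2 || v10 || v9) — v9 is true.
  2. (!v10 || v6) — v6 is true.
  3. (!v10 || !v2 || v8) — v8 is true.
  4. (v2 || v8 || v4) — v8 is true.
  5. (!v6 || !v1 || v9) — v9 is true.
  6. (!v2 || !v3 || v6) — !v3 is true.
  7. (v3 || !v6 || v8) — v8 is true.
  8. (v6 || v8 || !v11) — v8 is true.
  9. (!v6 || v8 || !v10) — v8 is true.
  10. (!v8 || v10) — v10 is true.
  11. (!v10 || v6 || v5) — v6 is true.
  12. (v2 || v5 || v6) — v6 is true.
  13. (v6 || v1 || v11) — v1 is true.
  14. (!v9 || !v4 || !v5) — !v5 is true.
  15. (v2 || v3 || v7) — v7 is true.
  16. (v11 || !v9 || !v6) — v11 is true.
  17. (!v7 || v8 || !v5) — v8 is true.
  18. (v9 || !v11) — v9 is true.
  19. (v2 || v7) — v7 is true.
  20. (v9 || v10 || !v5) — v9 is true.
  21. (v1 || v9 || !v10) — v9 is true.
  22. (!v6 || !v5 || v3) — !v5 is true.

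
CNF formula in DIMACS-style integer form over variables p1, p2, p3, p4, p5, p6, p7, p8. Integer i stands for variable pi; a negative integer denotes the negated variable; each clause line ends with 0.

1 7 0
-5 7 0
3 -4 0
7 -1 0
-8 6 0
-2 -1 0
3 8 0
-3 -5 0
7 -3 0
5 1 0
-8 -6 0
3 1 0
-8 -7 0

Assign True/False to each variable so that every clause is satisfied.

p1=1, p2=0, p3=1, p4=0, p5=0, p6=0, p7=1, p8=0

p2 occurs only negated in the remaining clauses — set p2 = False.
Pure literal: p4 appears only negated; assign p4 = False.
Try p1 = True.
  then p7 is forced to True.
  then p8 is forced to False.
  then p3 is forced to True.
  then p5 is forced to False.
p6 is now unconstrained; take p6 = False.
Every clause has at least one true literal under this assignment.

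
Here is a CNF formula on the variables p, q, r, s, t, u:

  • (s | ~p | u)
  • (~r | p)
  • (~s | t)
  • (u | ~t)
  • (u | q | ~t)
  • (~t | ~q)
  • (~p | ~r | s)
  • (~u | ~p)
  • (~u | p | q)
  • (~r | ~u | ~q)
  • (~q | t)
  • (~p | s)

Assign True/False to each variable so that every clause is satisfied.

Pure literal: r appears only negated; assign r = False.
Set p = False and propagate.
The remaining clauses are satisfied by q = False, s = False, t = False, u = False.

p=False  q=False  r=False  s=False  t=False  u=False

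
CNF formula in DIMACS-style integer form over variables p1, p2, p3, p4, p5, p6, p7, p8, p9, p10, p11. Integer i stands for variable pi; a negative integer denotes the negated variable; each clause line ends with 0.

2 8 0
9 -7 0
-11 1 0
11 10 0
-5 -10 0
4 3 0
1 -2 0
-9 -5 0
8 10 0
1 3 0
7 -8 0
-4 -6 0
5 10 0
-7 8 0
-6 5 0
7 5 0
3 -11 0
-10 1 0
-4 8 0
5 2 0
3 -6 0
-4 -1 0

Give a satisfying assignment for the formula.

p1=1, p2=1, p3=1, p4=0, p5=0, p6=0, p7=1, p8=1, p9=1, p10=1, p11=1

p3 occurs only positively in the remaining clauses — set p3 = True.
p6 occurs only negated in the remaining clauses — set p6 = False.
Branch on p1: take p1 = True.
  then p4 is forced to False.
For the remaining variables, p2 = True, p5 = False, p7 = True, p8 = True, p9 = True, p10 = True, p11 = True works.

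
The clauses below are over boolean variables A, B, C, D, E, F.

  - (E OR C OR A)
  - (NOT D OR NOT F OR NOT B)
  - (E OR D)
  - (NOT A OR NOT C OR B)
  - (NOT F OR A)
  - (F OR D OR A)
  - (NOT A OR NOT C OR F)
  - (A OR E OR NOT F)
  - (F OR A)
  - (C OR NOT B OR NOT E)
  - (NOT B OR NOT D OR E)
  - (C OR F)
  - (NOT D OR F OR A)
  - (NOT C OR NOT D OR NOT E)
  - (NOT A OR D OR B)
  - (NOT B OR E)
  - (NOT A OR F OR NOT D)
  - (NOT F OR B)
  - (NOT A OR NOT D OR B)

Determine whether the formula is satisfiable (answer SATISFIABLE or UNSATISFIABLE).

SATISFIABLE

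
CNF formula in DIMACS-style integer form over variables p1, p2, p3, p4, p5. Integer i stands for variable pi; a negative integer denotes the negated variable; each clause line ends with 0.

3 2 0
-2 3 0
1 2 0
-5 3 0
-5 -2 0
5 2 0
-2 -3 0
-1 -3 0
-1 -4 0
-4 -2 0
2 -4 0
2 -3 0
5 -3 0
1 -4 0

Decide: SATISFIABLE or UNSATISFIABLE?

p2 = True:
  propagation gives p3=True; an empty clause results — contradiction.
p2 = False:
  propagation gives p3=True; an empty clause results — contradiction.
Every branch closes, so no satisfying assignment exists.

UNSATISFIABLE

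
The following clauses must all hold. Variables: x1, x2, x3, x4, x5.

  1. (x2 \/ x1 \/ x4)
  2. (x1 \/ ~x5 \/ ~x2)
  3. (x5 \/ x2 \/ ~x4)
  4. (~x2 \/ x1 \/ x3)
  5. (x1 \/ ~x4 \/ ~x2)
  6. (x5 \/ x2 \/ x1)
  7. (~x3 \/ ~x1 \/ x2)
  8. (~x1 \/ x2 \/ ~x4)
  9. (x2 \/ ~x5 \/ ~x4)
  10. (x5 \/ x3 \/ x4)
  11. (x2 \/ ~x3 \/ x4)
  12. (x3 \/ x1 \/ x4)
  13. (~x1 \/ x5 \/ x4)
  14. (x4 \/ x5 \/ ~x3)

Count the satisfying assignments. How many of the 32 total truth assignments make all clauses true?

7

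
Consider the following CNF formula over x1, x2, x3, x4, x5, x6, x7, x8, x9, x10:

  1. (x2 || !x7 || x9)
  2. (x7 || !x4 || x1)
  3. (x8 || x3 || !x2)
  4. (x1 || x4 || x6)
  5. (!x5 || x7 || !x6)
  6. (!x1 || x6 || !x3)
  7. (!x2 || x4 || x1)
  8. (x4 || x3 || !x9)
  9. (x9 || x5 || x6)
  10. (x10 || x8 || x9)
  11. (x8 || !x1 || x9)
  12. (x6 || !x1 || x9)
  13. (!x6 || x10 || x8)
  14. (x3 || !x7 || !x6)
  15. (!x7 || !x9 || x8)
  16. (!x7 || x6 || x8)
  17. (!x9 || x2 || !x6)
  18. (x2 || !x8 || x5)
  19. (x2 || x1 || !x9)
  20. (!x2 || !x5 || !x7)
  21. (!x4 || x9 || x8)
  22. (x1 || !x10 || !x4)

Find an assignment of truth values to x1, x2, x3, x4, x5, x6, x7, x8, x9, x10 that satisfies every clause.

Branch on x1: take x1 = True.
The remaining clauses are satisfied by x2 = True, x3 = True, x4 = True, x5 = False, x6 = True, x7 = False, x8 = False, x9 = True, x10 = True.
Every clause has at least one true literal under this assignment.

x1=1, x2=1, x3=1, x4=1, x5=0, x6=1, x7=0, x8=0, x9=1, x10=1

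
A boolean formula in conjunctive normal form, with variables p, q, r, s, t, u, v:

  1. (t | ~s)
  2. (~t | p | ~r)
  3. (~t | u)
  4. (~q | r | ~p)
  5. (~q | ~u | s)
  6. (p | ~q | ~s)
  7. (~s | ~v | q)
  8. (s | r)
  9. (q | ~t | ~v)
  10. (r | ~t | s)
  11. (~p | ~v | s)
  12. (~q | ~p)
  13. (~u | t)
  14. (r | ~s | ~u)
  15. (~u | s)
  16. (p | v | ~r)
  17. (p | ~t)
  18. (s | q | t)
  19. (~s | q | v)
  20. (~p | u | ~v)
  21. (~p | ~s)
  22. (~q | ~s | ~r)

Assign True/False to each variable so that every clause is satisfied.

Set p = False and propagate.
  then t is forced to False.
  then s is forced to False.
  then r is forced to True.
  then u is forced to False.
  then v is forced to True.
  then q is forced to True.
Every clause has at least one true literal under this assignment.

p = False  q = True  r = True  s = False  t = False  u = False  v = True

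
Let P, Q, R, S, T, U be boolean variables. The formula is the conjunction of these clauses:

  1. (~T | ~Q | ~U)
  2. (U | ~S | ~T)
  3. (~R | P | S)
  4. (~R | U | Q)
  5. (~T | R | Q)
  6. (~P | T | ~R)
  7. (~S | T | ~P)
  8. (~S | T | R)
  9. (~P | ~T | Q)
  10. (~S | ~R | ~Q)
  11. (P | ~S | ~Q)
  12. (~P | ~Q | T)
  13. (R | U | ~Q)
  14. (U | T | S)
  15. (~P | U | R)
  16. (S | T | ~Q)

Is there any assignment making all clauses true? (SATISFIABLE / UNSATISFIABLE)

SATISFIABLE

Branch on P: take P = False.
Branch on Q: take Q = False.
For the remaining variables, R = True, S = True, T = True, U = True works.
So P = 0  Q = 0  R = 1  S = 1  T = 1  U = 1 is a satisfying assignment.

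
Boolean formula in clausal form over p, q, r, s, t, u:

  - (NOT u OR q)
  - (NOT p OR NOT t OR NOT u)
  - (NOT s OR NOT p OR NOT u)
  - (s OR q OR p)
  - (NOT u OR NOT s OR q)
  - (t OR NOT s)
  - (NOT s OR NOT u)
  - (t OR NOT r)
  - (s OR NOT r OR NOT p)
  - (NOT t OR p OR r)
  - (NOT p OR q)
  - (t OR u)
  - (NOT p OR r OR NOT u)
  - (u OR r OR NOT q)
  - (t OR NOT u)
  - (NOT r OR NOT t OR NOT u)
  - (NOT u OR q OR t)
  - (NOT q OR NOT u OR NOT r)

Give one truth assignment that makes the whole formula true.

p=F  q=F  r=T  s=T  t=T  u=F

Branch on p: take p = False.
Try q = False.
  then u is forced to False.
  then s is forced to True.
  then t is forced to True.
  then r is forced to True.
Every clause has at least one true literal under this assignment.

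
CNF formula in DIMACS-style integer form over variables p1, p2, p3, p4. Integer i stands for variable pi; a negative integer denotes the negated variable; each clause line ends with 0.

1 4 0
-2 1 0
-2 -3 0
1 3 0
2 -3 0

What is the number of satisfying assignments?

4

Satisfying assignments:
  p1=T p2=F p3=F p4=F
  p1=T p2=F p3=F p4=T
  p1=T p2=T p3=F p4=F
  p1=T p2=T p3=F p4=T
Count: 4.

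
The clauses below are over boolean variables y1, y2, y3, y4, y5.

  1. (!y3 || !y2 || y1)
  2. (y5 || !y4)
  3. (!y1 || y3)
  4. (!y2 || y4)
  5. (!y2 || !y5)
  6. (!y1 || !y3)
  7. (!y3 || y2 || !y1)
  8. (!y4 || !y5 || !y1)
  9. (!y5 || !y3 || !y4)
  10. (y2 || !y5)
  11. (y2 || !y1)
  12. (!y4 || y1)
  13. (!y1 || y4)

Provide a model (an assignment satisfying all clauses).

Branch on y1: take y1 = False.
  then y4 is forced to False.
  then y2 is forced to False.
  then y5 is forced to False.
y3 is now unconstrained; take y3 = True.

y1=F, y2=F, y3=T, y4=F, y5=F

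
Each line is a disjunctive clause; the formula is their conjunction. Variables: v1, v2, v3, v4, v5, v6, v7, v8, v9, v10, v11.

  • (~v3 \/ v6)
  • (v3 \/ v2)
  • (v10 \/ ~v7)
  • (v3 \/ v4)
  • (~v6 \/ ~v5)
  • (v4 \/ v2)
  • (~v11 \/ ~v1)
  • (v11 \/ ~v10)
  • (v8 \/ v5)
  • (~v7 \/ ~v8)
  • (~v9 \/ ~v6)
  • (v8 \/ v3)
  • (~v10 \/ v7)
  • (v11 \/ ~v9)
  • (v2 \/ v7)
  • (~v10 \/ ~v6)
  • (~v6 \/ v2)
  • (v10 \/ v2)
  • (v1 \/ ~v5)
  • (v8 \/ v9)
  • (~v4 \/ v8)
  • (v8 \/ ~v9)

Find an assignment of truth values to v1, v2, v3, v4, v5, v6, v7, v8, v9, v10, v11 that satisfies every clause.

v1 = 1, v2 = 1, v3 = 0, v4 = 1, v5 = 0, v6 = 1, v7 = 0, v8 = 1, v9 = 0, v10 = 0, v11 = 0

Check each clause:
  1. (v6 \/ ~v3) — ~v3 is true.
  2. (v2 \/ v3) — v2 is true.
  3. (v10 \/ ~v7) — ~v7 is true.
  4. (v3 \/ v4) — v4 is true.
  5. (~v6 \/ ~v5) — ~v5 is true.
  6. (v4 \/ v2) — v2 is true.
  7. (~v1 \/ ~v11) — ~v11 is true.
  8. (~v10 \/ v11) — ~v10 is true.
  9. (v5 \/ v8) — v8 is true.
  10. (~v7 \/ ~v8) — ~v7 is true.
  11. (~v9 \/ ~v6) — ~v9 is true.
  12. (v3 \/ v8) — v8 is true.
  13. (~v10 \/ v7) — ~v10 is true.
  14. (~v9 \/ v11) — ~v9 is true.
  15. (v2 \/ v7) — v2 is true.
  16. (~v6 \/ ~v10) — ~v10 is true.
  17. (~v6 \/ v2) — v2 is true.
  18. (v10 \/ v2) — v2 is true.
  19. (v1 \/ ~v5) — v1 is true.
  20. (v9 \/ v8) — v8 is true.
  21. (~v4 \/ v8) — v8 is true.
  22. (~v9 \/ v8) — v8 is true.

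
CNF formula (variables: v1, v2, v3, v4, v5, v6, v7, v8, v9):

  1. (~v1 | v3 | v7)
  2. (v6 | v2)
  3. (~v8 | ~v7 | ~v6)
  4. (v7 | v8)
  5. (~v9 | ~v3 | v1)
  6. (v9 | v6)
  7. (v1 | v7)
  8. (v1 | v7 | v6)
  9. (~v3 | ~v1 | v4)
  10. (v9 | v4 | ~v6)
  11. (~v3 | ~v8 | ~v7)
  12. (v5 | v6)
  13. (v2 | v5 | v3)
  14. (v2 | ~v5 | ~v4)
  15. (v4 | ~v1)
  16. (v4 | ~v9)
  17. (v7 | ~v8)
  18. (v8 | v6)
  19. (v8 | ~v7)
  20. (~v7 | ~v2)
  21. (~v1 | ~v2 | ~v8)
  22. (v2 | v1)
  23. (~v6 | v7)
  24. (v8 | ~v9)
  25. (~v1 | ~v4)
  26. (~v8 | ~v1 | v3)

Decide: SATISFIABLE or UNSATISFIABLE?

v1 = True:
  propagation gives v4=True; an empty clause results — contradiction.
v1 = False:
  propagation gives v7=True, v8=True, v6=False, v2=True; an empty clause results — contradiction.
Every branch closes, so no satisfying assignment exists.

UNSATISFIABLE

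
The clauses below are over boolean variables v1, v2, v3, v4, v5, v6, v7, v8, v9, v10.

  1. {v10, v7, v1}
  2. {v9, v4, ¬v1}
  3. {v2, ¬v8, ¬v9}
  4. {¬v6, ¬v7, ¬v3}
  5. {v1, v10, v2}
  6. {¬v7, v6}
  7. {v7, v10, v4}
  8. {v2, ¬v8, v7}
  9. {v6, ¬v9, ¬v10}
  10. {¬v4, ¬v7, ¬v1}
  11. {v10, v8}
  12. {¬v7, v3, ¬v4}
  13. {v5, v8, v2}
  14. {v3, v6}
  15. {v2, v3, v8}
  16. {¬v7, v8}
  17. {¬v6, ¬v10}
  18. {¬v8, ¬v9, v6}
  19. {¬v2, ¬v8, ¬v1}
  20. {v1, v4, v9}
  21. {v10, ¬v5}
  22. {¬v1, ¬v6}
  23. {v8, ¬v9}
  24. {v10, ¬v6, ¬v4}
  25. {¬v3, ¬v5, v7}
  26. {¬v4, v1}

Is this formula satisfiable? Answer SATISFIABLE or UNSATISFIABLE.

SATISFIABLE

Branch on v1: take v1 = False.
  then v4 is forced to False.
  then v9 is forced to True.
  then v8 is forced to True.
  then v2 is forced to True.
  then v6 is forced to True.
  then v10 is forced to False.
  then v7 is forced to True.
  then v3 is forced to False.
  then v5 is forced to False.
Every clause has at least one true literal under this assignment.
So v1=F, v2=T, v3=F, v4=F, v5=F, v6=T, v7=T, v8=T, v9=T, v10=F is a satisfying assignment.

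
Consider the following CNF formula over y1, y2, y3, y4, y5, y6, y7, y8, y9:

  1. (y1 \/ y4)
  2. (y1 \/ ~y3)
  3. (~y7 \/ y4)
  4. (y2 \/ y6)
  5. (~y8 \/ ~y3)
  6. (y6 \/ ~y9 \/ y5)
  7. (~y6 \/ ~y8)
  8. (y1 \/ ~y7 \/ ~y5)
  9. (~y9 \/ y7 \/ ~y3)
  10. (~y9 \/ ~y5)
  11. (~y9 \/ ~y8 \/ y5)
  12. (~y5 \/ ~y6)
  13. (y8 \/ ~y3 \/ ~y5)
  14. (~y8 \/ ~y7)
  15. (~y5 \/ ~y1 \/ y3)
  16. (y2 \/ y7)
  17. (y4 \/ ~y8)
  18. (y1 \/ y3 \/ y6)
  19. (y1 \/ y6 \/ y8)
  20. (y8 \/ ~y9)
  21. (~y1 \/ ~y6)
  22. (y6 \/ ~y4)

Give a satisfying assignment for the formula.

y1 = False, y2 = True, y3 = False, y4 = True, y5 = False, y6 = True, y7 = True, y8 = False, y9 = False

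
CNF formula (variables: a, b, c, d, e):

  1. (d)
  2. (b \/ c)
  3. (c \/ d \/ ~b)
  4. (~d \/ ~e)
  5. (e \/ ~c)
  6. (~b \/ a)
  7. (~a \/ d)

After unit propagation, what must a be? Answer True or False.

True

(d) stands alone — d = True.
(~d \/ ~e): since d = True, the clause reduces to (~e). e = False.
(e \/ ~c) with e = False leaves only ~c, so c = False.
From (b \/ c) and c = False: b = True.
(a \/ ~b) with b = True leaves only a, so a = True.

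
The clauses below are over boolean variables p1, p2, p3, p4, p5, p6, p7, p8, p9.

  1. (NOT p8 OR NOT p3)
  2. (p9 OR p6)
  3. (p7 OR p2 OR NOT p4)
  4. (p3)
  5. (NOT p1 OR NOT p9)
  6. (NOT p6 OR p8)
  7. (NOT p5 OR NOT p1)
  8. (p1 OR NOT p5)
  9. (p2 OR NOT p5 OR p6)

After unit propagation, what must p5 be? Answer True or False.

(p3) stands alone — p3 = True.
(NOT p8 OR NOT p3) with p3 = True leaves only NOT p8, so p8 = False.
(NOT p6 OR p8): since p8 = False, the clause reduces to (NOT p6). p6 = False.
(p9 OR p6): since p6 = False, the clause reduces to (p9). p9 = True.
In (NOT p9 OR NOT p1), NOT p9 is now false; NOT p1 must hold, so p1 = False.
(NOT p5 OR p1): since p1 = False, the clause reduces to (NOT p5). p5 = False.

False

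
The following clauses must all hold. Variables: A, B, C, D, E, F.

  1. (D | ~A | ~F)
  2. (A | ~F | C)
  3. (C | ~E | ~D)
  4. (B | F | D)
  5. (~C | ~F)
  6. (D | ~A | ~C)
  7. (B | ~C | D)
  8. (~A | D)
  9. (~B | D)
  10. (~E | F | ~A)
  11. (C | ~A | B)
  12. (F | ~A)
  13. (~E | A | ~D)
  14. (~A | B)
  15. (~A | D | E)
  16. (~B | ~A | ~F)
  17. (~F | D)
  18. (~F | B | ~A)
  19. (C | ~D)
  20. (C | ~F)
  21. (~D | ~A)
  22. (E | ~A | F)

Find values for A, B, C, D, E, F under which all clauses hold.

A=F, B=T, C=T, D=T, E=F, F=F

Check each clause:
  1. (~F | D | ~A) — ~F is true.
  2. (~F | A | C) — ~F is true.
  3. (C | ~E | ~D) — C is true.
  4. (B | F | D) — B is true.
  5. (~F | ~C) — ~F is true.
  6. (~C | D | ~A) — D is true.
  7. (B | ~C | D) — B is true.
  8. (~A | D) — D is true.
  9. (D | ~B) — D is true.
  10. (~E | F | ~A) — ~E is true.
  11. (~A | C | B) — B is true.
  12. (F | ~A) — ~A is true.
  13. (~D | A | ~E) — ~E is true.
  14. (~A | B) — B is true.
  15. (D | ~A | E) — D is true.
  16. (~F | ~B | ~A) — ~F is true.
  17. (D | ~F) — ~F is true.
  18. (~F | B | ~A) — ~F is true.
  19. (C | ~D) — C is true.
  20. (C | ~F) — ~F is true.
  21. (~D | ~A) — ~A is true.
  22. (F | ~A | E) — ~A is true.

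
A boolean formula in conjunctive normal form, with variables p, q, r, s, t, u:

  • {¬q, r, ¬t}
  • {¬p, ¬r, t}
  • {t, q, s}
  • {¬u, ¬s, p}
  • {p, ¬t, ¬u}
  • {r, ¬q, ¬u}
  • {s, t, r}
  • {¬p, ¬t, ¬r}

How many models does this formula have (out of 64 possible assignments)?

19

Case analysis on t and r:
  t=1, r=1: remaining (p,q,s,u) ∈ {(0,0,0,0); (0,0,1,0); (0,1,0,0); (0,1,1,0)} — 4.
  t=1, r=0: s free; 3 ways for (p,q,u) × 2^1 = 6.
  t=0, r=1: remaining (p,q,s,u) ∈ {(0,0,1,0); (0,1,0,0); (0,1,0,1); (0,1,1,0)} — 4.
  t=0, r=0: 5 of the 16 assignments to (p,q,s,u) work.
Total: 4 + 6 + 4 + 5 = 19.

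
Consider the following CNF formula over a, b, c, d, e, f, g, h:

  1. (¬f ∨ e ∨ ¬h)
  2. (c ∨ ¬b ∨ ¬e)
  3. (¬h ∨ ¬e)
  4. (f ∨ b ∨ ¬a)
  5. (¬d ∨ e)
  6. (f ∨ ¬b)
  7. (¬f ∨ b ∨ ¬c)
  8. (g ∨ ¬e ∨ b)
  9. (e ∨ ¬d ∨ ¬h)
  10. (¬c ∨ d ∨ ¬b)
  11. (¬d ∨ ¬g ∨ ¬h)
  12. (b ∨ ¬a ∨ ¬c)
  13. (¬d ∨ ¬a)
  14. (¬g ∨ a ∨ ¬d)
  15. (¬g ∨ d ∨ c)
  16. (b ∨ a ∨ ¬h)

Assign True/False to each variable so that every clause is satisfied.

h occurs only negated in the remaining clauses — set h = False.
Branch on a: take a = True.
  then d is forced to False.
For the remaining variables, b = True, c = False, e = False, f = True, g = False works.
Every clause has at least one true literal under this assignment.

a = True, b = True, c = False, d = False, e = False, f = True, g = False, h = False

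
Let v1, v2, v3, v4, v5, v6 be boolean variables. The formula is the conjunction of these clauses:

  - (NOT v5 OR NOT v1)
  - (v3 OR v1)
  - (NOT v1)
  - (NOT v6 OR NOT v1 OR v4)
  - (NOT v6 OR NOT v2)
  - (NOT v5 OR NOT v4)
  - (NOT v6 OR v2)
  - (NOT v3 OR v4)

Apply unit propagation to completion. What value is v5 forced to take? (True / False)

False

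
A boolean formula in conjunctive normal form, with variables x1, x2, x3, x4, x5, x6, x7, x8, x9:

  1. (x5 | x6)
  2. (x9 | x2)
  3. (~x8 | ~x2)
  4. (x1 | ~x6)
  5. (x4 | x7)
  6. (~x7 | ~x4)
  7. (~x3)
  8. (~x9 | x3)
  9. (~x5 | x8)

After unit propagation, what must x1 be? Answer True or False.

True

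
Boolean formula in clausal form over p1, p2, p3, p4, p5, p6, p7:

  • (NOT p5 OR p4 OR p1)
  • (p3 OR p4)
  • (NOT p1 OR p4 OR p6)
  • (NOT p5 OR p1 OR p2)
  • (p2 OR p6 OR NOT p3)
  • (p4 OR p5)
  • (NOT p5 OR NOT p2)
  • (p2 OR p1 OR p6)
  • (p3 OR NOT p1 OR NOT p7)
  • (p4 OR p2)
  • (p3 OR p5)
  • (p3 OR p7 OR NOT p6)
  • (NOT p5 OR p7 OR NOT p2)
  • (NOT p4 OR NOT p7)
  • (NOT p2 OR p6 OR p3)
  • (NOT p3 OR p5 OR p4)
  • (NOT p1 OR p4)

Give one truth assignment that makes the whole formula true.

p1 = F, p2 = T, p3 = T, p4 = T, p5 = F, p6 = T, p7 = F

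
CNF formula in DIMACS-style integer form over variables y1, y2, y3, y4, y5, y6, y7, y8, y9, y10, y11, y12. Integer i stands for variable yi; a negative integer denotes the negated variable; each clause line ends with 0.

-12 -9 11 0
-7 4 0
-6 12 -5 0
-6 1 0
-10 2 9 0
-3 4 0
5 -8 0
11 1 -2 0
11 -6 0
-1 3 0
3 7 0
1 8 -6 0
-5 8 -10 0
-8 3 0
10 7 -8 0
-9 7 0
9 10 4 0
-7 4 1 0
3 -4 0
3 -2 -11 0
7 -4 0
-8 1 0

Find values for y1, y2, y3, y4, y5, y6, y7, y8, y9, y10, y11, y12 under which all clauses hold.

y6 occurs only negated in the remaining clauses — set y6 = False.
Try y1 = True.
  then y3 is forced to True.
  then y4 is forced to True.
  then y7 is forced to True.
Set y2 = False and propagate.
Set y5 = True and propagate.
For the remaining variables, y8 = True, y9 = True, y10 = True, y11 = True, y12 = True works.

y1=T, y2=F, y3=T, y4=T, y5=T, y6=F, y7=T, y8=T, y9=T, y10=T, y11=T, y12=T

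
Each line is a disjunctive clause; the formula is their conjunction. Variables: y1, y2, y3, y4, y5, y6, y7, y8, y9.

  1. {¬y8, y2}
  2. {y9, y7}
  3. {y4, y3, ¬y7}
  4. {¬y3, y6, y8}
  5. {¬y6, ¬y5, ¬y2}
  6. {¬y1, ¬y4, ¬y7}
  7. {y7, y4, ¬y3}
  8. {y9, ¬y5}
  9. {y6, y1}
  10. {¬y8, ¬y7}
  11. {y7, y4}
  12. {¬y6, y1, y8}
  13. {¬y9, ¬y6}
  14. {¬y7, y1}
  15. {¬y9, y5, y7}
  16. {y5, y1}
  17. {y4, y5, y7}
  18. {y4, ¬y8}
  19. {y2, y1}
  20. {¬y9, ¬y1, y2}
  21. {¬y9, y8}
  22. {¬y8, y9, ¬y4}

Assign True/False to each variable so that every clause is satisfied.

y1 = T, y2 = T, y3 = F, y4 = T, y5 = T, y6 = F, y7 = F, y8 = T, y9 = T

Set y1 = True and propagate.
The remaining clauses are satisfied by y2 = True, y3 = False, y4 = True, y5 = True, y6 = False, y7 = False, y8 = True, y9 = True.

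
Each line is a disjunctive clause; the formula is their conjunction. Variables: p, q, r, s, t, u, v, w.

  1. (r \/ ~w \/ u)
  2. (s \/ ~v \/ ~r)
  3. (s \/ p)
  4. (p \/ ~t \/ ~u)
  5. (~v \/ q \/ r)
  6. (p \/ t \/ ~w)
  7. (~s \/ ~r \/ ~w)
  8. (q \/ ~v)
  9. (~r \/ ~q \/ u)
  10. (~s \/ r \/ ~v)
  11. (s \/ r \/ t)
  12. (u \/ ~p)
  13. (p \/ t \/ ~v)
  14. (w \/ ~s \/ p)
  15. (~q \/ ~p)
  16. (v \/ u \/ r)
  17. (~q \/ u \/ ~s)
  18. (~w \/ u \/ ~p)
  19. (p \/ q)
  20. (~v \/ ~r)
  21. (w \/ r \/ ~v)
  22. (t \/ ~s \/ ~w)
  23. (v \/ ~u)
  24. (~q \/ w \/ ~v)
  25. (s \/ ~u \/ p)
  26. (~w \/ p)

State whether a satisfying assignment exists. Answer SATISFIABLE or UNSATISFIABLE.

UNSATISFIABLE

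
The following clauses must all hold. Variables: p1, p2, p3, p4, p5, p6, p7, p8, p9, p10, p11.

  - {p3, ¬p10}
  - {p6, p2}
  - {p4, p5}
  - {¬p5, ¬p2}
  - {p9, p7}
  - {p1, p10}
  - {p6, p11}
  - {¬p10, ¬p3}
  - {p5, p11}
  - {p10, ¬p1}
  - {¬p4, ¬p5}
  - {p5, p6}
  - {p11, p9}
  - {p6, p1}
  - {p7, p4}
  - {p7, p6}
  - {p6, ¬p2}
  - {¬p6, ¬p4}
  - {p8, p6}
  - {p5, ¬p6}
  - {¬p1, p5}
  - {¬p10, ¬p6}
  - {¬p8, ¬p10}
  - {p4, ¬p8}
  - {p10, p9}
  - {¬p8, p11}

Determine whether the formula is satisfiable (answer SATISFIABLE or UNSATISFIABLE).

UNSATISFIABLE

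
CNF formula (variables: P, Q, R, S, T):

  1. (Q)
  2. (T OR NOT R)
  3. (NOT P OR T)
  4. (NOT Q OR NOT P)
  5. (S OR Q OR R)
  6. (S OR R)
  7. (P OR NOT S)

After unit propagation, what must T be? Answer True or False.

Unit clause (Q) sets Q = True.
(NOT P OR NOT Q) with Q = True leaves only NOT P, so P = False.
From (NOT S OR P) and P = False: S = False.
From (R OR S) and S = False: R = True.
(NOT R OR T): since R = True, the clause reduces to (T). T = True.

True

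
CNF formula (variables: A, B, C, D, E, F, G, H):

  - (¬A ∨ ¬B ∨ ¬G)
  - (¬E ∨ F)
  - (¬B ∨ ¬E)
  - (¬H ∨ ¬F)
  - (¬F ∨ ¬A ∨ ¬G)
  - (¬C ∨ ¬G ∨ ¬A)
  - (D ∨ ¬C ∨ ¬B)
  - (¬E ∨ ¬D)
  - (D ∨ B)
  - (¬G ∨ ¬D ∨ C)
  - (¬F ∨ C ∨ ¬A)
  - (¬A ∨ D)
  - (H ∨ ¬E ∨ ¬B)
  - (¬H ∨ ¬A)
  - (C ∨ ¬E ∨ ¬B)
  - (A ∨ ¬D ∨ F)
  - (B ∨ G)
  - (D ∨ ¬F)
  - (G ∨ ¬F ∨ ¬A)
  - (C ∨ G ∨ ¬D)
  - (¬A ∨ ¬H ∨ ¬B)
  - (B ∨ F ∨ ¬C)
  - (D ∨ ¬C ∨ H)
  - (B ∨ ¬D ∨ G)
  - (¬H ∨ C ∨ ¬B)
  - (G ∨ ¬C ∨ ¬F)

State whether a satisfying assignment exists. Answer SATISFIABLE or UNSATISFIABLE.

SATISFIABLE

Pure literal: E appears only negated; assign E = False.
Set A = False and propagate.
Try B = True.
Branch on C: take C = True.
  then D is forced to True.
  then F is forced to True.
  then H is forced to False.
  then G is forced to True.
So A = False, B = True, C = True, D = True, E = False, F = True, G = True, H = False is a satisfying assignment.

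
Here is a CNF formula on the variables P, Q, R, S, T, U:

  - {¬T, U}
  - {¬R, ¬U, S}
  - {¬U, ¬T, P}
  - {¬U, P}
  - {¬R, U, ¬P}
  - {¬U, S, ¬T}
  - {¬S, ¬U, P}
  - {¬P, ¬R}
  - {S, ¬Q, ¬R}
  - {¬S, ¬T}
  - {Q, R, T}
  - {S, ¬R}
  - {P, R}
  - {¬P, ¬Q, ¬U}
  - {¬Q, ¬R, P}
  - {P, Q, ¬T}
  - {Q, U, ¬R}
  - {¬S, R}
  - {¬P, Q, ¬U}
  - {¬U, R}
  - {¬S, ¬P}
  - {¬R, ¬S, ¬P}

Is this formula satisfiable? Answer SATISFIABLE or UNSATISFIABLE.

Try P = True.
  then R is forced to False.
  then S is forced to False.
  then U is forced to False.
  then T is forced to False.
  then Q is forced to True.
So P = 1, Q = 1, R = 0, S = 0, T = 0, U = 0 is a satisfying assignment.

SATISFIABLE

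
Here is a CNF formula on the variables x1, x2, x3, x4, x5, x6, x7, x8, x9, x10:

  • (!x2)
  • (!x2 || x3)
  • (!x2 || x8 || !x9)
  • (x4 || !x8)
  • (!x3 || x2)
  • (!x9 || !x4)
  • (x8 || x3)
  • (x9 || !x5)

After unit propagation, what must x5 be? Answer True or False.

False

(!x2) stands alone — x2 = False.
In (!x3 || x2), x2 is now false; !x3 must hold, so x3 = False.
In (x3 || x8), x3 is now false; x8 must hold, so x8 = True.
(!x8 || x4): since x8 = True, the clause reduces to (x4). x4 = True.
(!x9 || !x4) with x4 = True leaves only !x9, so x9 = False.
(x9 || !x5) with x9 = False leaves only !x5, so x5 = False.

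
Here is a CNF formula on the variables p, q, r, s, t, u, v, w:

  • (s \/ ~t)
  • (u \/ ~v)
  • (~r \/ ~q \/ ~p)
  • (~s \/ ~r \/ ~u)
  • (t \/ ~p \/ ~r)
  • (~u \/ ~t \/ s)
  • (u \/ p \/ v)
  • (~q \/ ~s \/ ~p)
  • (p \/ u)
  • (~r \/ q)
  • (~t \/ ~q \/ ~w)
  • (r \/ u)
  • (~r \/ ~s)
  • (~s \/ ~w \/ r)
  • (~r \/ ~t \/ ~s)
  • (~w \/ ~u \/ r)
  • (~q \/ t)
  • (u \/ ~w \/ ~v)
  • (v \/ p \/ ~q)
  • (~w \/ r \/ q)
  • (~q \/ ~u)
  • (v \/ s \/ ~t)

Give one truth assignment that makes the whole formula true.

Pure literal: w appears only negated; assign w = False.
Branch on p: take p = True.
Branch on q: take q = False.
  then r is forced to False.
  then u is forced to True.
The remaining clauses are satisfied by s = False, t = False, v = True.
Every clause has at least one true literal under this assignment.

p=True, q=False, r=False, s=False, t=False, u=True, v=True, w=False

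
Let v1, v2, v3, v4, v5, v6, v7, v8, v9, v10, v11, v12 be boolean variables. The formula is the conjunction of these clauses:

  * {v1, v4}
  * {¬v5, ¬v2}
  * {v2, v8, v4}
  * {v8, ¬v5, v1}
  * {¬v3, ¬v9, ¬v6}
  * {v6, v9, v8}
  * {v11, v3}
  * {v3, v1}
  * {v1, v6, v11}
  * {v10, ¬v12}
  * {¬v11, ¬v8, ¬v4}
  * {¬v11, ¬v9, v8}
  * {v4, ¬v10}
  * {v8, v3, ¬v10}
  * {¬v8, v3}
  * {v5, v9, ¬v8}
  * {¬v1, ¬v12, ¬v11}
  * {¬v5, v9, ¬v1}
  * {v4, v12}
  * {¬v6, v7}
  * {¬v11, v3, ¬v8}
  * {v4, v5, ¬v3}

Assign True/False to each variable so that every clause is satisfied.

v1=True, v2=False, v3=True, v4=True, v5=False, v6=False, v7=False, v8=True, v9=True, v10=False, v11=False, v12=False

Check each clause:
  1. {v4, v1} — v1 is true.
  2. {¬v2, ¬v5} — ¬v5 is true.
  3. {v2, v8, v4} — v8 is true.
  4. {¬v5, v1, v8} — v8 is true.
  5. {¬v3, ¬v9, ¬v6} — ¬v6 is true.
  6. {v6, v8, v9} — v8 is true.
  7. {v11, v3} — v3 is true.
  8. {v1, v3} — v1 is true.
  9. {v6, v1, v11} — v1 is true.
  10. {v10, ¬v12} — ¬v12 is true.
  11. {¬v4, ¬v11, ¬v8} — ¬v11 is true.
  12. {v8, ¬v11, ¬v9} — v8 is true.
  13. {v4, ¬v10} — v4 is true.
  14. {v3, ¬v10, v8} — v8 is true.
  15. {¬v8, v3} — v3 is true.
  16. {v5, v9, ¬v8} — v9 is true.
  17. {¬v1, ¬v11, ¬v12} — ¬v12 is true.
  18. {v9, ¬v5, ¬v1} — v9 is true.
  19. {v4, v12} — v4 is true.
  20. {v7, ¬v6} — ¬v6 is true.
  21. {¬v11, ¬v8, v3} — v3 is true.
  22. {¬v3, v4, v5} — v4 is true.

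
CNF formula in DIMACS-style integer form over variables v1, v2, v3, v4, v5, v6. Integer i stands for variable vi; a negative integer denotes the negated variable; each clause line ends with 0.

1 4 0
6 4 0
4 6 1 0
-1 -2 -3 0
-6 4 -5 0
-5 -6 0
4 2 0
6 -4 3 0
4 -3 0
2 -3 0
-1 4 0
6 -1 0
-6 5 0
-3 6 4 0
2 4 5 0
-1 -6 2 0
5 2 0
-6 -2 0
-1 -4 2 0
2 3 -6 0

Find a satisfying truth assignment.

v1=F  v2=T  v3=T  v4=T  v5=T  v6=F

Check each clause:
  1. (v1 || v4) — v4 is true.
  2. (v4 || v6) — v4 is true.
  3. (v4 || v6 || v1) — v4 is true.
  4. (!v2 || !v3 || !v1) — !v1 is true.
  5. (v4 || !v5 || !v6) — !v6 is true.
  6. (!v6 || !v5) — !v6 is true.
  7. (v2 || v4) — v2 is true.
  8. (v6 || !v4 || v3) — v3 is true.
  9. (!v3 || v4) — v4 is true.
  10. (!v3 || v2) — v2 is true.
  11. (v4 || !v1) — v4 is true.
  12. (v6 || !v1) — !v1 is true.
  13. (v5 || !v6) — !v6 is true.
  14. (v4 || !v3 || v6) — v4 is true.
  15. (v2 || v5 || v4) — v2 is true.
  16. (v2 || !v1 || !v6) — !v6 is true.
  17. (v2 || v5) — v2 is true.
  18. (!v2 || !v6) — !v6 is true.
  19. (v2 || !v1 || !v4) — v2 is true.
  20. (!v6 || v3 || v2) — v3 is true.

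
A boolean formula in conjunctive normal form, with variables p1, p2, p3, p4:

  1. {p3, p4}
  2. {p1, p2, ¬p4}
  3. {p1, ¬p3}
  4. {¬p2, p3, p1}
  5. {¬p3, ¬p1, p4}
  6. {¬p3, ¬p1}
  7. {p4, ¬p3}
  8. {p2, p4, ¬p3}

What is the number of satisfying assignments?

2

Satisfying assignments:
  p1=T p2=F p3=F p4=T
  p1=T p2=T p3=F p4=T
That's 2 in total.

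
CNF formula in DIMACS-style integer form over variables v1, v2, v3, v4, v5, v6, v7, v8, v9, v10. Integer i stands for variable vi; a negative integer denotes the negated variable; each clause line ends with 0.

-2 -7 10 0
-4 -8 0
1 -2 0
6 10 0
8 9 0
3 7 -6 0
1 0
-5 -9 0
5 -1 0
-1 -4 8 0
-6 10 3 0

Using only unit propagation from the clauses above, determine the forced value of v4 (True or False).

Unit clause (v1) sets v1 = True.
(!v1 || v5) with v1 = True leaves only v5, so v5 = True.
From (!v5 || !v9) and v5 = True: v9 = False.
(v8 || v9): since v9 = False, the clause reduces to (v8). v8 = True.
(!v8 || !v4) with v8 = True leaves only !v4, so v4 = False.

False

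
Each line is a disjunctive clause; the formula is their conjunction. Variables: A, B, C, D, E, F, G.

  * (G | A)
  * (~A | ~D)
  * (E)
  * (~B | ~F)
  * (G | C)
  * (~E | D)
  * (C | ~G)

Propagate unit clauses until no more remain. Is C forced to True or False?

True

(E) is a unit clause: E = True.
(D | ~E) with E = True leaves only D, so D = True.
From (~A | ~D) and D = True: A = False.
(G | A): since A = False, the clause reduces to (G). G = True.
(C | ~G): since G = True, the clause reduces to (C). C = True.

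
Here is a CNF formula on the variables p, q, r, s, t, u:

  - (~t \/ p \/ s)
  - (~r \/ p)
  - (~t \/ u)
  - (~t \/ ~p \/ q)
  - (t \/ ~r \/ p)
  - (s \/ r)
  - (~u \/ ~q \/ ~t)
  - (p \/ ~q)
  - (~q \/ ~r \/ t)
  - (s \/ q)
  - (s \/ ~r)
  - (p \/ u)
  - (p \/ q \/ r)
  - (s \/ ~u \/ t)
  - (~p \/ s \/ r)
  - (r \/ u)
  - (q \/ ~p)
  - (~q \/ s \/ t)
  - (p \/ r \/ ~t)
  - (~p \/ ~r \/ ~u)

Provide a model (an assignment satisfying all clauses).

p=T, q=T, r=F, s=T, t=F, u=T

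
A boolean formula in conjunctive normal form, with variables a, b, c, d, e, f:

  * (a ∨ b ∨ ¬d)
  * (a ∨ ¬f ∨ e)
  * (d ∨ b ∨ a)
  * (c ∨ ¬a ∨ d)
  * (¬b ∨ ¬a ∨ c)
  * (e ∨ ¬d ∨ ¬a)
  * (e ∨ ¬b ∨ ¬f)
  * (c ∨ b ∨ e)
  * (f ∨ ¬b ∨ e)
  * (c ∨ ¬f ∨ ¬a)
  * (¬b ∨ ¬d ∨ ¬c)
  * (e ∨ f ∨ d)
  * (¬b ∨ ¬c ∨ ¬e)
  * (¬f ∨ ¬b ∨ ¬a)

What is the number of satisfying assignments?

Split on b, then a.
  b=1, a=1: a clause becomes empty — 0.
  b=1, a=0: remaining (c,d,e,f) ∈ {(0,0,1,0); (0,0,1,1); (0,1,1,0); (0,1,1,1)} — 4.
  b=0, a=1: 6 of the 16 assignments to (c,d,e,f) work.
  b=0, a=0: a clause becomes empty — 0.
Total: 0 + 4 + 6 + 0 = 10.

10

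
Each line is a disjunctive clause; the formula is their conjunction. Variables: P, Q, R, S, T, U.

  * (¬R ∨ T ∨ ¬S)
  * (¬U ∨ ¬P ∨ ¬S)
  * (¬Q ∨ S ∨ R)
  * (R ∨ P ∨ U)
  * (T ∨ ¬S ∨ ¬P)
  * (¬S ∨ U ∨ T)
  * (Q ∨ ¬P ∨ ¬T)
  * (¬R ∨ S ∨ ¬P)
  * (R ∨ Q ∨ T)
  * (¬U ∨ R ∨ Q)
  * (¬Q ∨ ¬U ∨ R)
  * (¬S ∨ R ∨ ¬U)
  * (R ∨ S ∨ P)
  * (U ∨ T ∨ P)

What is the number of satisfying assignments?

Split on R, then S.
  R=1, S=1: 5 of the 16 assignments to (P,Q,T,U) work.
  R=1, S=0: Q free; 3 ways for (P,T,U) × 2^1 = 6.
  R=0, S=1: remaining (P,Q,T,U) ∈ {(1,1,1,0)} — 1.
  R=0, S=0: a clause becomes empty — 0.
Total: 5 + 6 + 1 + 0 = 12.

12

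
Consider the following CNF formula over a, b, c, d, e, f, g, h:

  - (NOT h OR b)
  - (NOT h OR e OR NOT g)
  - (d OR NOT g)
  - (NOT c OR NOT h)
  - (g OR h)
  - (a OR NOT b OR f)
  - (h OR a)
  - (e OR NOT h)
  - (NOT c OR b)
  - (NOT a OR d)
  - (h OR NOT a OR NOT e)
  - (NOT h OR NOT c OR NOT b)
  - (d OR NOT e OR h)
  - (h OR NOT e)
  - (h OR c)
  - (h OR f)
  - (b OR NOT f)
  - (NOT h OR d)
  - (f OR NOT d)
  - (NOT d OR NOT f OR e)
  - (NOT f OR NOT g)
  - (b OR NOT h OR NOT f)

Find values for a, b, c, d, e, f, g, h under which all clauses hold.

a=False, b=True, c=False, d=True, e=True, f=True, g=False, h=True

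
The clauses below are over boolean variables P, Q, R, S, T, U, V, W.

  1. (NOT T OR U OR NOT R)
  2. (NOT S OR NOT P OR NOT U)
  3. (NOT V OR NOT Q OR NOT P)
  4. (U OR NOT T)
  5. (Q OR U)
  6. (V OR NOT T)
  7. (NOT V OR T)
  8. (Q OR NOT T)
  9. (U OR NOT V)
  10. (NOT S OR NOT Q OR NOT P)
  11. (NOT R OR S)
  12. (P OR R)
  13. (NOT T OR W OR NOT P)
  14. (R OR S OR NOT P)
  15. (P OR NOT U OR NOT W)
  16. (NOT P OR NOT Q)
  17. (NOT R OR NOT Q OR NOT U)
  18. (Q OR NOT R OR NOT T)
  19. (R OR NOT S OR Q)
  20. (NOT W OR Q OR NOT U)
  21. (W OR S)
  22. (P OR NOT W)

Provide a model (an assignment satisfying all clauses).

P = False, Q = True, R = True, S = True, T = False, U = False, V = False, W = False

Try P = False.
  then R is forced to True.
  then S is forced to True.
  then W is forced to False.
Set Q = True and propagate.
  then U is forced to False.
  then T is forced to False.
  then V is forced to False.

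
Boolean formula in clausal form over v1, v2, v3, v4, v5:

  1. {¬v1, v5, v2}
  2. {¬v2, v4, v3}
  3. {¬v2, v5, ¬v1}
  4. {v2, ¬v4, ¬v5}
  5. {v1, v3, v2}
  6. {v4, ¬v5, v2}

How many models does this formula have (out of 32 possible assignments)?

11

Split on v2, then v5.
  v2=1, v5=1: v1 free; 3 ways for (v3,v4) × 2^1 = 6.
  v2=1, v5=0: remaining (v1,v3,v4) ∈ {(0,0,1); (0,1,0); (0,1,1)} — 3.
  v2=0, v5=1: a clause becomes empty — 0.
  v2=0, v5=0: remaining (v1,v3,v4) ∈ {(0,1,0); (0,1,1)} — 2.
Total: 6 + 3 + 0 + 2 = 11.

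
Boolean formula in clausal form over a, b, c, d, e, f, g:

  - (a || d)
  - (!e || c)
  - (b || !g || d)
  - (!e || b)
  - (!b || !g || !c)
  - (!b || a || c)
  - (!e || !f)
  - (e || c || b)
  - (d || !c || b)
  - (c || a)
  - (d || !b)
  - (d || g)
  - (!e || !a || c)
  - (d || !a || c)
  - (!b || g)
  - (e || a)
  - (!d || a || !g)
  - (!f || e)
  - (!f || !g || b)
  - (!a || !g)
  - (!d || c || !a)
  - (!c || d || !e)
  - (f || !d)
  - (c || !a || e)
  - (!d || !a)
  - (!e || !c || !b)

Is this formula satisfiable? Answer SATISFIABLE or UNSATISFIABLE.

UNSATISFIABLE

c = True:
  d = True:
    propagation gives f=True, e=False; an empty clause results — contradiction.
  d = False:
    propagation gives a=True, b=True; an empty clause results — contradiction.
c = False:
  propagation gives e=False, b=True, a=True; an empty clause results — contradiction.
Every branch closes, so no satisfying assignment exists.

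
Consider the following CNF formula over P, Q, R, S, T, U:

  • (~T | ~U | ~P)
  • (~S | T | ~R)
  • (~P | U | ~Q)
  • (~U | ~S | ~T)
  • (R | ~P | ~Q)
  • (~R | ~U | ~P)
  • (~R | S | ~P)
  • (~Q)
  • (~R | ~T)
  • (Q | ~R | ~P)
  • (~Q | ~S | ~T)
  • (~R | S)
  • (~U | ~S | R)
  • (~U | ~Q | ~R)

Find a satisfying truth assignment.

P=True, Q=False, R=False, S=True, T=False, U=False

The clause (~Q) is unit: Q must be False.
Pure literal: U appears only negated; assign U = False.
Try P = True.
  then R is forced to False.
S, T are now unconstrained; take S = True, T = False.
Every clause has at least one true literal under this assignment.
Check each clause:
  1. (~U | ~T | ~P) — ~U is true.
  2. (T | ~S | ~R) — ~R is true.
  3. (~P | ~Q | U) — ~Q is true.
  4. (~S | ~U | ~T) — ~U is true.
  5. (~P | R | ~Q) — ~Q is true.
  6. (~R | ~U | ~P) — ~U is true.
  7. (~R | S | ~P) — S is true.
  8. (~Q) — ~Q is true.
  9. (~R | ~T) — ~T is true.
  10. (~P | Q | ~R) — ~R is true.
  11. (~T | ~Q | ~S) — ~T is true.
  12. (~R | S) — S is true.
  13. (R | ~S | ~U) — ~U is true.
  14. (~Q | ~U | ~R) — ~U is true.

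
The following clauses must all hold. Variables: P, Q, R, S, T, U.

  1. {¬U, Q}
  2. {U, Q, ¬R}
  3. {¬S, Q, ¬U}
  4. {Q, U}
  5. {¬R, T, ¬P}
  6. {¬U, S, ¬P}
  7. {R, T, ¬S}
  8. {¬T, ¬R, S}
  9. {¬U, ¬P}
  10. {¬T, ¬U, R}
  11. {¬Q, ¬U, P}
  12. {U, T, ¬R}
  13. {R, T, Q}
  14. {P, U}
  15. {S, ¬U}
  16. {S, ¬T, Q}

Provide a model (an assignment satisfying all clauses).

P=True, Q=True, R=False, S=True, T=True, U=False

Branch on P: take P = True.
  then U is forced to False.
  then Q is forced to True.
Try R = False.
The remaining clauses are satisfied by S = True, T = True.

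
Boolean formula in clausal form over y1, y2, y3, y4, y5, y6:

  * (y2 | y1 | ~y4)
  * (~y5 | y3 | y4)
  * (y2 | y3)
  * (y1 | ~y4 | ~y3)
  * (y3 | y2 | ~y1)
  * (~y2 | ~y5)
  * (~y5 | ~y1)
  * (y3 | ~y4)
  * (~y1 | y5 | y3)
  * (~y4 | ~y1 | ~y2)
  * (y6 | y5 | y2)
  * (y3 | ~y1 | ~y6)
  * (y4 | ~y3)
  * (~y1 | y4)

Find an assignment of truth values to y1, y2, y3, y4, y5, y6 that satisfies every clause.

y1=True  y2=False  y3=True  y4=True  y5=False  y6=True

Check each clause:
  1. (y2 | y1 | ~y4) — y1 is true.
  2. (y3 | y4 | ~y5) — y3 is true.
  3. (y2 | y3) — y3 is true.
  4. (~y3 | ~y4 | y1) — y1 is true.
  5. (~y1 | y3 | y2) — y3 is true.
  6. (~y5 | ~y2) — ~y5 is true.
  7. (~y5 | ~y1) — ~y5 is true.
  8. (y3 | ~y4) — y3 is true.
  9. (~y1 | y5 | y3) — y3 is true.
  10. (~y1 | ~y4 | ~y2) — ~y2 is true.
  11. (y6 | y2 | y5) — y6 is true.
  12. (~y6 | ~y1 | y3) — y3 is true.
  13. (~y3 | y4) — y4 is true.
  14. (~y1 | y4) — y4 is true.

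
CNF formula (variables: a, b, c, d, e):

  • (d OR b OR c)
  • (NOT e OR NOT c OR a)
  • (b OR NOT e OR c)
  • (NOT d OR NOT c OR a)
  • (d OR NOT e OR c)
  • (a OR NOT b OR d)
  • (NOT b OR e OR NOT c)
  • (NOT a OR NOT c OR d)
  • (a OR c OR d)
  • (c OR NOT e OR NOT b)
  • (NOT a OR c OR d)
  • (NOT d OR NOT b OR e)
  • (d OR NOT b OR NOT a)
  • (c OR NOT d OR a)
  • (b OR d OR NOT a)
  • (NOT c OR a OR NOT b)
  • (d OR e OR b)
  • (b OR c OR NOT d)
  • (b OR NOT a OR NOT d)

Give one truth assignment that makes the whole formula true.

a = True, b = True, c = True, d = True, e = True

Branch on a: take a = True.
Try b = True.
  then d is forced to True.
  then e is forced to True.
  then c is forced to True.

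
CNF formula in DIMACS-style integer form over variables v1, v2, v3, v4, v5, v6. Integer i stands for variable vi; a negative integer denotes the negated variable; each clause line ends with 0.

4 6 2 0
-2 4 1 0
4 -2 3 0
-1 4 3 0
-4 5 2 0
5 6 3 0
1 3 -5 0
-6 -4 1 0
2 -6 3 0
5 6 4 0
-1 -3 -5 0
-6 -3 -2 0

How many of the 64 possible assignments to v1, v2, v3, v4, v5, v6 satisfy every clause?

Split on v3, then v4.
  v3=T, v4=T: remaining (v1,v2,v5,v6) ∈ {(F,F,T,F); (F,T,F,F); (F,T,T,F); (T,T,F,F)} — 4.
  v3=T, v4=F: remaining (v1,v2,v5,v6) ∈ {(F,F,F,T); (F,F,T,T); (T,F,F,T)} — 3.
  v3=F, v4=T: remaining (v1,v2,v5,v6) ∈ {(T,F,T,F); (T,T,F,T); (T,T,T,F); (T,T,T,T)} — 4.
  v3=F, v4=F: a clause becomes empty — 0.
Total: 4 + 3 + 4 + 0 = 11.

11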